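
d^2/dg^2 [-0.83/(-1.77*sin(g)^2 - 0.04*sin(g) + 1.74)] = (-10.401228*sin(g)^4 - 0.176292*sin(g)^3 + 5.375578*sin(g)^2 + 0.294816*sin(g) + 5.115124)/(1.77*sin(g)^2 + 0.04*sin(g) - 1.74)^3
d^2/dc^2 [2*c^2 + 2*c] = 4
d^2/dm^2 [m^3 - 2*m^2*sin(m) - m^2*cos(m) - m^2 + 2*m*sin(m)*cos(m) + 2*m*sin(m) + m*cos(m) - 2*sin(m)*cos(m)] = 2*m^2*sin(m) + m^2*cos(m) + 2*m*sin(m) - 4*m*sin(2*m) - 9*m*cos(m) + 6*m - 6*sin(m) + 4*sqrt(2)*sin(2*m + pi/4) + 2*cos(m) - 2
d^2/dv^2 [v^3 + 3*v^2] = 6*v + 6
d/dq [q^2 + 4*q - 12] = 2*q + 4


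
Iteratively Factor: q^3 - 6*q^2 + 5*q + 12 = (q - 3)*(q^2 - 3*q - 4) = (q - 4)*(q - 3)*(q + 1)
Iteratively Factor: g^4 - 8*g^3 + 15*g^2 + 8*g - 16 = (g + 1)*(g^3 - 9*g^2 + 24*g - 16) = (g - 1)*(g + 1)*(g^2 - 8*g + 16) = (g - 4)*(g - 1)*(g + 1)*(g - 4)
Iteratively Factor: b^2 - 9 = (b + 3)*(b - 3)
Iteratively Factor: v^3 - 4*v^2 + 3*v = (v)*(v^2 - 4*v + 3) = v*(v - 1)*(v - 3)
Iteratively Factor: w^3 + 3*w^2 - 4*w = (w + 4)*(w^2 - w) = (w - 1)*(w + 4)*(w)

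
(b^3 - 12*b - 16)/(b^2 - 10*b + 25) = (b^3 - 12*b - 16)/(b^2 - 10*b + 25)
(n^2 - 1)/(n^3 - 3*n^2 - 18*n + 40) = (n^2 - 1)/(n^3 - 3*n^2 - 18*n + 40)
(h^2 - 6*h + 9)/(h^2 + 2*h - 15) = (h - 3)/(h + 5)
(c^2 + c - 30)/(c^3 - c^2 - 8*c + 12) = (c^2 + c - 30)/(c^3 - c^2 - 8*c + 12)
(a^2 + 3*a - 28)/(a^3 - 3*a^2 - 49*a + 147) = (a - 4)/(a^2 - 10*a + 21)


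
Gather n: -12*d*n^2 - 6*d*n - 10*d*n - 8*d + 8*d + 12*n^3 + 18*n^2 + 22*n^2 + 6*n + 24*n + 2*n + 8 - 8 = 12*n^3 + n^2*(40 - 12*d) + n*(32 - 16*d)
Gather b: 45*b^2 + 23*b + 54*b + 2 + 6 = 45*b^2 + 77*b + 8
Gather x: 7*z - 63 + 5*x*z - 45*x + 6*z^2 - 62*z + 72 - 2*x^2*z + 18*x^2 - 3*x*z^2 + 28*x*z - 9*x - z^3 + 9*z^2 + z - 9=x^2*(18 - 2*z) + x*(-3*z^2 + 33*z - 54) - z^3 + 15*z^2 - 54*z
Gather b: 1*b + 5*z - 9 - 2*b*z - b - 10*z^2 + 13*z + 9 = -2*b*z - 10*z^2 + 18*z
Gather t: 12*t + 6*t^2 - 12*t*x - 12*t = 6*t^2 - 12*t*x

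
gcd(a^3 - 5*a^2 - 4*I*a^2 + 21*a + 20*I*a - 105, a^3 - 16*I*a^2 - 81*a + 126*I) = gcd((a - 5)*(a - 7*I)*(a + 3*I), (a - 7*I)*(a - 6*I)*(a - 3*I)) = a - 7*I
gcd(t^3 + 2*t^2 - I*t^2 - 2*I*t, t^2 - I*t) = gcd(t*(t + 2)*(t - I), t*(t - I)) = t^2 - I*t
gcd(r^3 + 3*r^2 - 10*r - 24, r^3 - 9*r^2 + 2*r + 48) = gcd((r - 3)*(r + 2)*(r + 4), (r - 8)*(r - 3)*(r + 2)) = r^2 - r - 6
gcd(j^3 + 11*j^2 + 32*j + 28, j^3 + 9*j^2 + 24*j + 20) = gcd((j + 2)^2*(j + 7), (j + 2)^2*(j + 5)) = j^2 + 4*j + 4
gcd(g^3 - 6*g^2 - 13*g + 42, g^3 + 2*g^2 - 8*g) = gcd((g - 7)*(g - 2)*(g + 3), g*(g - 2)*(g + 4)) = g - 2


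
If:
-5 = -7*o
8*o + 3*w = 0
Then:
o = 5/7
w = -40/21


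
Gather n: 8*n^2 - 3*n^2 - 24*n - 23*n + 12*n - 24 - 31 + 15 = 5*n^2 - 35*n - 40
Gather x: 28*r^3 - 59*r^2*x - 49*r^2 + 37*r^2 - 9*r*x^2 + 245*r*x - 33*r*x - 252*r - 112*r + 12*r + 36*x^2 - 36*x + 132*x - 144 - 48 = 28*r^3 - 12*r^2 - 352*r + x^2*(36 - 9*r) + x*(-59*r^2 + 212*r + 96) - 192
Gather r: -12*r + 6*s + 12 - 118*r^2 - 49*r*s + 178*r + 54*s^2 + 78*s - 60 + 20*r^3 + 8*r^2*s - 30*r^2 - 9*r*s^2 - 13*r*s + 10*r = 20*r^3 + r^2*(8*s - 148) + r*(-9*s^2 - 62*s + 176) + 54*s^2 + 84*s - 48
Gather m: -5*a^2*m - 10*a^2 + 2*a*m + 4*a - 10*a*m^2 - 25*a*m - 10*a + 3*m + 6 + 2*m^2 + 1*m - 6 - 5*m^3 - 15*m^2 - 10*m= -10*a^2 - 6*a - 5*m^3 + m^2*(-10*a - 13) + m*(-5*a^2 - 23*a - 6)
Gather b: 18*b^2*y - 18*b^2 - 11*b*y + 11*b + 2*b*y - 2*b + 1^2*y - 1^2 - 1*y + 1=b^2*(18*y - 18) + b*(9 - 9*y)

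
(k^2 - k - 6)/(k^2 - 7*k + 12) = (k + 2)/(k - 4)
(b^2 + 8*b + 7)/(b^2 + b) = (b + 7)/b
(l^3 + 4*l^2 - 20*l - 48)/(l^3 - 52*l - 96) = (l - 4)/(l - 8)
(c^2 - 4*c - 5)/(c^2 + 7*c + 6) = (c - 5)/(c + 6)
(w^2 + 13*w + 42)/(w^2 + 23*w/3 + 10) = 3*(w + 7)/(3*w + 5)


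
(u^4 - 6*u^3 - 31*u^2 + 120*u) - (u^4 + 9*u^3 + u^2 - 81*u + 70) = -15*u^3 - 32*u^2 + 201*u - 70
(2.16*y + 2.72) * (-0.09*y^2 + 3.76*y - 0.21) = -0.1944*y^3 + 7.8768*y^2 + 9.7736*y - 0.5712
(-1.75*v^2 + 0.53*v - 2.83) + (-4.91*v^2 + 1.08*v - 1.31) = -6.66*v^2 + 1.61*v - 4.14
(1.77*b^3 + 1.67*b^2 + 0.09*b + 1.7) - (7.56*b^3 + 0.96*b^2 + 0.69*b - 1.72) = -5.79*b^3 + 0.71*b^2 - 0.6*b + 3.42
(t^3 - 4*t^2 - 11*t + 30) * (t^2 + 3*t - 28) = t^5 - t^4 - 51*t^3 + 109*t^2 + 398*t - 840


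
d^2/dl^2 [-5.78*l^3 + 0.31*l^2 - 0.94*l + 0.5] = 0.62 - 34.68*l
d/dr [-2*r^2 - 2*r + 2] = -4*r - 2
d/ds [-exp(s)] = -exp(s)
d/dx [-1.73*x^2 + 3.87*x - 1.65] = 3.87 - 3.46*x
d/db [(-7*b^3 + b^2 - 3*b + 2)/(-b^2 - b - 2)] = (7*b^4 + 14*b^3 + 38*b^2 + 8)/(b^4 + 2*b^3 + 5*b^2 + 4*b + 4)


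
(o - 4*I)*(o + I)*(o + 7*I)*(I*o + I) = I*o^4 - 4*o^3 + I*o^3 - 4*o^2 + 25*I*o^2 - 28*o + 25*I*o - 28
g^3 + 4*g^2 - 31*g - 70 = (g - 5)*(g + 2)*(g + 7)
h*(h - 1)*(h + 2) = h^3 + h^2 - 2*h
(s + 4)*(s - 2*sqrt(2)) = s^2 - 2*sqrt(2)*s + 4*s - 8*sqrt(2)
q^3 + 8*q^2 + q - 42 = (q - 2)*(q + 3)*(q + 7)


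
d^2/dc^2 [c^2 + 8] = 2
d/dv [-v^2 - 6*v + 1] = -2*v - 6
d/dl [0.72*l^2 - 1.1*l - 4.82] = 1.44*l - 1.1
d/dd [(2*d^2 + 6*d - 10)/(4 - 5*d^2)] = 6*(5*d^2 - 14*d + 4)/(25*d^4 - 40*d^2 + 16)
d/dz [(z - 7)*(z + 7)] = 2*z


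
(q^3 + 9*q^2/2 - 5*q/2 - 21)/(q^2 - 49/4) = 2*(q^2 + q - 6)/(2*q - 7)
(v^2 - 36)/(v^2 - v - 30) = (v + 6)/(v + 5)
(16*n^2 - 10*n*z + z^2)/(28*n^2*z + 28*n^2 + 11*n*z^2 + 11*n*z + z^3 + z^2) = (16*n^2 - 10*n*z + z^2)/(28*n^2*z + 28*n^2 + 11*n*z^2 + 11*n*z + z^3 + z^2)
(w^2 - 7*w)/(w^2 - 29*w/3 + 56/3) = 3*w/(3*w - 8)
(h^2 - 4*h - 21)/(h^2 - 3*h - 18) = (h - 7)/(h - 6)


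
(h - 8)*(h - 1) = h^2 - 9*h + 8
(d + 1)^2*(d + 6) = d^3 + 8*d^2 + 13*d + 6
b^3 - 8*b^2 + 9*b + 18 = (b - 6)*(b - 3)*(b + 1)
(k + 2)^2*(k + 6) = k^3 + 10*k^2 + 28*k + 24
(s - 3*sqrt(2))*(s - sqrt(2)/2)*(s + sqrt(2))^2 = s^4 - 3*sqrt(2)*s^3/2 - 9*s^2 - sqrt(2)*s + 6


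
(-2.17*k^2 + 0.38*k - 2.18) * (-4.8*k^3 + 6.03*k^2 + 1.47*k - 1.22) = 10.416*k^5 - 14.9091*k^4 + 9.5655*k^3 - 9.9394*k^2 - 3.6682*k + 2.6596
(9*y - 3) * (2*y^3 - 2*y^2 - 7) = 18*y^4 - 24*y^3 + 6*y^2 - 63*y + 21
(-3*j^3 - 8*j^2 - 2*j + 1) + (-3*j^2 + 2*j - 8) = -3*j^3 - 11*j^2 - 7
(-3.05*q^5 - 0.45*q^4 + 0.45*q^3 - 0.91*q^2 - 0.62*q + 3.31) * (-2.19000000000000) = 6.6795*q^5 + 0.9855*q^4 - 0.9855*q^3 + 1.9929*q^2 + 1.3578*q - 7.2489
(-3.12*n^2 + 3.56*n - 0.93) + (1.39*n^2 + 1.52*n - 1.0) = -1.73*n^2 + 5.08*n - 1.93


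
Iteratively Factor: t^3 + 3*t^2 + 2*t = (t + 2)*(t^2 + t) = (t + 1)*(t + 2)*(t)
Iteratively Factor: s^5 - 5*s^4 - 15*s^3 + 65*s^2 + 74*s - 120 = (s + 2)*(s^4 - 7*s^3 - s^2 + 67*s - 60) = (s - 1)*(s + 2)*(s^3 - 6*s^2 - 7*s + 60) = (s - 5)*(s - 1)*(s + 2)*(s^2 - s - 12) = (s - 5)*(s - 1)*(s + 2)*(s + 3)*(s - 4)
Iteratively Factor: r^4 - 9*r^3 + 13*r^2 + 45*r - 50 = (r - 5)*(r^3 - 4*r^2 - 7*r + 10) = (r - 5)*(r + 2)*(r^2 - 6*r + 5) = (r - 5)*(r - 1)*(r + 2)*(r - 5)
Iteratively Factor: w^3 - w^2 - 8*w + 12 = (w + 3)*(w^2 - 4*w + 4) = (w - 2)*(w + 3)*(w - 2)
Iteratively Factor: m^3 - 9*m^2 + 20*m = (m - 4)*(m^2 - 5*m) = m*(m - 4)*(m - 5)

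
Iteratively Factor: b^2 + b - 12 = (b - 3)*(b + 4)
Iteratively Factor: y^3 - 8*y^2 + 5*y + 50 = (y + 2)*(y^2 - 10*y + 25) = (y - 5)*(y + 2)*(y - 5)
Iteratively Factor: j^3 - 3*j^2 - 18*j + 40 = (j - 2)*(j^2 - j - 20) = (j - 5)*(j - 2)*(j + 4)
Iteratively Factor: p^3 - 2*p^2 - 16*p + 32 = (p + 4)*(p^2 - 6*p + 8) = (p - 4)*(p + 4)*(p - 2)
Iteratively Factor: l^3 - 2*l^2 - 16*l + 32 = (l + 4)*(l^2 - 6*l + 8) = (l - 2)*(l + 4)*(l - 4)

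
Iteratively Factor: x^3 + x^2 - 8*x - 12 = (x - 3)*(x^2 + 4*x + 4) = (x - 3)*(x + 2)*(x + 2)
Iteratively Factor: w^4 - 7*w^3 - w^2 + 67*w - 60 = (w - 1)*(w^3 - 6*w^2 - 7*w + 60) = (w - 5)*(w - 1)*(w^2 - w - 12) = (w - 5)*(w - 4)*(w - 1)*(w + 3)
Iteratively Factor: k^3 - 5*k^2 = (k)*(k^2 - 5*k) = k*(k - 5)*(k)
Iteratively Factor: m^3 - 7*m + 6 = (m - 1)*(m^2 + m - 6) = (m - 1)*(m + 3)*(m - 2)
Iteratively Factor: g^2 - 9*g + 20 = (g - 5)*(g - 4)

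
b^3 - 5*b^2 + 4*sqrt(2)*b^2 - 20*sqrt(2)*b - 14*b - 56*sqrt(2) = (b - 7)*(b + 2)*(b + 4*sqrt(2))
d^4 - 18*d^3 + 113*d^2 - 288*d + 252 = (d - 7)*(d - 6)*(d - 3)*(d - 2)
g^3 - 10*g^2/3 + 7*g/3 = g*(g - 7/3)*(g - 1)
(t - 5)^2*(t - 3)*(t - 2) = t^4 - 15*t^3 + 81*t^2 - 185*t + 150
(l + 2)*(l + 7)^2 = l^3 + 16*l^2 + 77*l + 98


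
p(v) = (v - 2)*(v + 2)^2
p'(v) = (v - 2)*(2*v + 4) + (v + 2)^2 = (v + 2)*(3*v - 2)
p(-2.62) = -1.78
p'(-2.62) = 6.11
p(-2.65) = -1.96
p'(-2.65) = 6.47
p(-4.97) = -61.48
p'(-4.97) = 50.22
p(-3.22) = -7.77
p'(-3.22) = 14.23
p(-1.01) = -2.95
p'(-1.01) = -4.98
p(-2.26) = -0.29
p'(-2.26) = 2.28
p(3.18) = 31.66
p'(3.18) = 39.06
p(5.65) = 213.61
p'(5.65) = 114.37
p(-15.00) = -2873.00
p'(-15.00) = 611.00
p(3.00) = 25.00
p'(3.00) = 35.00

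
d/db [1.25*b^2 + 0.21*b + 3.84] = 2.5*b + 0.21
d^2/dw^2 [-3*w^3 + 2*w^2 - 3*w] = 4 - 18*w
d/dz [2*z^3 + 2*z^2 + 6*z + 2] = 6*z^2 + 4*z + 6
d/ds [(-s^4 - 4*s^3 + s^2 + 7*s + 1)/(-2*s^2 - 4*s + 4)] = (s^5 + 5*s^4 + 4*s^3 - 19*s^2/2 + 3*s + 8)/(s^4 + 4*s^3 - 8*s + 4)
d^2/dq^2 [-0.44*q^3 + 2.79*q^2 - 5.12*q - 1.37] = 5.58 - 2.64*q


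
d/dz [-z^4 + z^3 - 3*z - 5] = -4*z^3 + 3*z^2 - 3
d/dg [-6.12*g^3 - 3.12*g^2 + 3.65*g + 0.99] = -18.36*g^2 - 6.24*g + 3.65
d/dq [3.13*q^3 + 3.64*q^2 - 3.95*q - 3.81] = 9.39*q^2 + 7.28*q - 3.95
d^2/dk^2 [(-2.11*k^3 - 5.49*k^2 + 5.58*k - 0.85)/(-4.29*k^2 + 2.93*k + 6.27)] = (2.27373675443232e-13*k^4 + 82.3646539999995*k^3 + 1212.469038*k^2 - 466.95924*k + 696.998558)/(78.953589*k^6 - 161.772039*k^5 - 235.693458*k^4 + 447.718357*k^3 + 344.475054*k^2 - 345.560391*k - 246.491883)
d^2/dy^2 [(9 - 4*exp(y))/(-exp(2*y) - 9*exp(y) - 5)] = (4*exp(4*y) - 72*exp(3*y) - 363*exp(2*y) - 729*exp(y) + 505)*exp(y)/(exp(6*y) + 27*exp(5*y) + 258*exp(4*y) + 999*exp(3*y) + 1290*exp(2*y) + 675*exp(y) + 125)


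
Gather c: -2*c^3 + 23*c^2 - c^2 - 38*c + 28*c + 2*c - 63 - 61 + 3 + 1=-2*c^3 + 22*c^2 - 8*c - 120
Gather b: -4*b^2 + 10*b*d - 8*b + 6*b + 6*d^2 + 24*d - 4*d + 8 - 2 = -4*b^2 + b*(10*d - 2) + 6*d^2 + 20*d + 6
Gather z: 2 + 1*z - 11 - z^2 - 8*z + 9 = -z^2 - 7*z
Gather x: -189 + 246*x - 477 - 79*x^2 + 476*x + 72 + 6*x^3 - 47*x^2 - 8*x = 6*x^3 - 126*x^2 + 714*x - 594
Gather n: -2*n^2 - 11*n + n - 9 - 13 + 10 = -2*n^2 - 10*n - 12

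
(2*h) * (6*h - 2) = 12*h^2 - 4*h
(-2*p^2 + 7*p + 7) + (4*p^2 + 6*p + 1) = 2*p^2 + 13*p + 8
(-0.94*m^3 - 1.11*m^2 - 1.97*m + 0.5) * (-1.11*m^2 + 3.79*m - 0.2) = 1.0434*m^5 - 2.3305*m^4 - 1.8322*m^3 - 7.7993*m^2 + 2.289*m - 0.1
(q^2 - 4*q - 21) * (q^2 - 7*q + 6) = q^4 - 11*q^3 + 13*q^2 + 123*q - 126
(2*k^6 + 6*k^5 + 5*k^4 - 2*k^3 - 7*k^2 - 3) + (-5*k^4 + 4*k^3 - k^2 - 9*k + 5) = 2*k^6 + 6*k^5 + 2*k^3 - 8*k^2 - 9*k + 2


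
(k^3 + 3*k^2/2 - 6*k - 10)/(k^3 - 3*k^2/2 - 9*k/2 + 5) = (k + 2)/(k - 1)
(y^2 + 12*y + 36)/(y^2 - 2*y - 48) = (y + 6)/(y - 8)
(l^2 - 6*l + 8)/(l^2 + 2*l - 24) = (l - 2)/(l + 6)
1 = 1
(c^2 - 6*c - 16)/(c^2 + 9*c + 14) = (c - 8)/(c + 7)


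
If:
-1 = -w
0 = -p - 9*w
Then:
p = -9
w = 1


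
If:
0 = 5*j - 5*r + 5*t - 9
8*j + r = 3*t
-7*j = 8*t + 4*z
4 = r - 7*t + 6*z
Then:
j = 104/905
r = -3743/1810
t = -693/1810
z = 511/905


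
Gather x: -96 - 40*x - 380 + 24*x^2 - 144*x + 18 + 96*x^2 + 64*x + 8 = 120*x^2 - 120*x - 450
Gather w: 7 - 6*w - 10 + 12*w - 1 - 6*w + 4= 0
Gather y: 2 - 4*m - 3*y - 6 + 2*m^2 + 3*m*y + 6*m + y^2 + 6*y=2*m^2 + 2*m + y^2 + y*(3*m + 3) - 4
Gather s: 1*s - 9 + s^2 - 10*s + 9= s^2 - 9*s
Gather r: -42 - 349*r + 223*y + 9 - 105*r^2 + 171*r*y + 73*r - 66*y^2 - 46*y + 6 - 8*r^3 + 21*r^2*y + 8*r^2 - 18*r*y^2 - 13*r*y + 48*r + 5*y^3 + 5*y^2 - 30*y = -8*r^3 + r^2*(21*y - 97) + r*(-18*y^2 + 158*y - 228) + 5*y^3 - 61*y^2 + 147*y - 27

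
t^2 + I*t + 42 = (t - 6*I)*(t + 7*I)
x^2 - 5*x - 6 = (x - 6)*(x + 1)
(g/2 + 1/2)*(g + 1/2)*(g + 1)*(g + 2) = g^4/2 + 9*g^3/4 + 7*g^2/2 + 9*g/4 + 1/2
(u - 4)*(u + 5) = u^2 + u - 20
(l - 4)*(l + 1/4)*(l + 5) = l^3 + 5*l^2/4 - 79*l/4 - 5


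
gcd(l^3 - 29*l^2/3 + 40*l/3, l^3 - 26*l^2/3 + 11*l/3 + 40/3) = l^2 - 29*l/3 + 40/3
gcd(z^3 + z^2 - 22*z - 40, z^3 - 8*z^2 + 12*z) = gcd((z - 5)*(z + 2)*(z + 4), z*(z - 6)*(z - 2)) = 1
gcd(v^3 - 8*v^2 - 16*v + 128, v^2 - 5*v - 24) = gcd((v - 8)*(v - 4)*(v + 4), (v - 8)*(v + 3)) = v - 8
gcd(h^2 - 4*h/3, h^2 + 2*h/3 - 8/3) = h - 4/3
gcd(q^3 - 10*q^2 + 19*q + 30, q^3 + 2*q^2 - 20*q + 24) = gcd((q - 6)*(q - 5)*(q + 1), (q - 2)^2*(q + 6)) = 1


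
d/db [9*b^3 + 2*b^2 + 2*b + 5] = 27*b^2 + 4*b + 2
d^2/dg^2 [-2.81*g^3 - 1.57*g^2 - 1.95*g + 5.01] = -16.86*g - 3.14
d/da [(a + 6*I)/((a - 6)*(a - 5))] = (-a^2 - 12*I*a + 30 + 66*I)/(a^4 - 22*a^3 + 181*a^2 - 660*a + 900)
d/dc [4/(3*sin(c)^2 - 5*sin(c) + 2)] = 4*(5 - 6*sin(c))*cos(c)/(3*sin(c)^2 - 5*sin(c) + 2)^2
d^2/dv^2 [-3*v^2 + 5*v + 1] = -6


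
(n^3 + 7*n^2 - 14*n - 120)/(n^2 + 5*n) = n + 2 - 24/n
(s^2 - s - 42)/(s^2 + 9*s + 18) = (s - 7)/(s + 3)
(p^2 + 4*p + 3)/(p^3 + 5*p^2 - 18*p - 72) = (p + 1)/(p^2 + 2*p - 24)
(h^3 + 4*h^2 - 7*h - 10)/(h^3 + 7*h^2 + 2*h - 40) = (h + 1)/(h + 4)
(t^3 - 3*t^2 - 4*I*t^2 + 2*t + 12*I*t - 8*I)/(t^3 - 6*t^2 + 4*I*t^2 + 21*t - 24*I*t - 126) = (t^3 + t^2*(-3 - 4*I) + t*(2 + 12*I) - 8*I)/(t^3 + t^2*(-6 + 4*I) + t*(21 - 24*I) - 126)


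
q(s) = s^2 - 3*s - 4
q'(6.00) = 9.00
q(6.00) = 14.00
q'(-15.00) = -33.00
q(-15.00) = 266.00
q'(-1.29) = -5.58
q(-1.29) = 1.53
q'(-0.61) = -4.22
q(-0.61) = -1.80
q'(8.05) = 13.10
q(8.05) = 36.65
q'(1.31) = -0.38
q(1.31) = -6.21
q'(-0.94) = -4.88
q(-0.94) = -0.30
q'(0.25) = -2.50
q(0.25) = -4.69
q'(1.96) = 0.92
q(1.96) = -6.04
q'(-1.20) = -5.40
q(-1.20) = 1.04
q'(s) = 2*s - 3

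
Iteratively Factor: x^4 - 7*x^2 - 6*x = (x)*(x^3 - 7*x - 6) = x*(x - 3)*(x^2 + 3*x + 2) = x*(x - 3)*(x + 1)*(x + 2)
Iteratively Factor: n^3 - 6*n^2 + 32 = (n - 4)*(n^2 - 2*n - 8) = (n - 4)*(n + 2)*(n - 4)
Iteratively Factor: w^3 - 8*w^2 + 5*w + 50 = (w + 2)*(w^2 - 10*w + 25) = (w - 5)*(w + 2)*(w - 5)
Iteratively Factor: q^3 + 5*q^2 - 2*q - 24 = (q - 2)*(q^2 + 7*q + 12) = (q - 2)*(q + 4)*(q + 3)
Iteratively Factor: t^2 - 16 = (t - 4)*(t + 4)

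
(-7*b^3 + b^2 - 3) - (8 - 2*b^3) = -5*b^3 + b^2 - 11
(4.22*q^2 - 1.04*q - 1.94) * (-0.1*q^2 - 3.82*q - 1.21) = -0.422*q^4 - 16.0164*q^3 - 0.9394*q^2 + 8.6692*q + 2.3474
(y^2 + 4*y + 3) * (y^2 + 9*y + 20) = y^4 + 13*y^3 + 59*y^2 + 107*y + 60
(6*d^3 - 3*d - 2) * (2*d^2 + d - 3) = 12*d^5 + 6*d^4 - 24*d^3 - 7*d^2 + 7*d + 6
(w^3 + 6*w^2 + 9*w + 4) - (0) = w^3 + 6*w^2 + 9*w + 4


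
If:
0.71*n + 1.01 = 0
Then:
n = -1.42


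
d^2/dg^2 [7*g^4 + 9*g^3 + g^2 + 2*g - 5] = 84*g^2 + 54*g + 2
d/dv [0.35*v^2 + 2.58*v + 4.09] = 0.7*v + 2.58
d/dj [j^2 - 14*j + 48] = 2*j - 14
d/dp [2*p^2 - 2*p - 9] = 4*p - 2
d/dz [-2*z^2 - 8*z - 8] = -4*z - 8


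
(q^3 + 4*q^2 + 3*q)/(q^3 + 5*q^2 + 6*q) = (q + 1)/(q + 2)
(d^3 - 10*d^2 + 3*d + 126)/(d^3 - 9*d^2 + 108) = (d - 7)/(d - 6)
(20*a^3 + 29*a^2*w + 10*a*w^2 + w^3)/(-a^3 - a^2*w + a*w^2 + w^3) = (20*a^2 + 9*a*w + w^2)/(-a^2 + w^2)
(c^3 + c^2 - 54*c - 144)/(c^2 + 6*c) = c - 5 - 24/c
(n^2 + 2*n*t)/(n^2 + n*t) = (n + 2*t)/(n + t)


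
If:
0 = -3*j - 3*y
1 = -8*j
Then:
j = -1/8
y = 1/8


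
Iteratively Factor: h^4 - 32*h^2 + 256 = (h - 4)*(h^3 + 4*h^2 - 16*h - 64) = (h - 4)*(h + 4)*(h^2 - 16) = (h - 4)*(h + 4)^2*(h - 4)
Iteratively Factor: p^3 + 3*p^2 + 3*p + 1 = (p + 1)*(p^2 + 2*p + 1) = (p + 1)^2*(p + 1)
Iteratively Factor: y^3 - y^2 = (y)*(y^2 - y) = y^2*(y - 1)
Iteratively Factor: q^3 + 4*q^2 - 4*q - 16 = (q - 2)*(q^2 + 6*q + 8) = (q - 2)*(q + 2)*(q + 4)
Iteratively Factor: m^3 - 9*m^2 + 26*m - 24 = (m - 3)*(m^2 - 6*m + 8) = (m - 4)*(m - 3)*(m - 2)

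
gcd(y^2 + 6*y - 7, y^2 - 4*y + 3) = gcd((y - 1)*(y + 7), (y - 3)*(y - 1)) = y - 1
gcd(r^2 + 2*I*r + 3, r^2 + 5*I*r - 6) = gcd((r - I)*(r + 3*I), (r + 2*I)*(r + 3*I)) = r + 3*I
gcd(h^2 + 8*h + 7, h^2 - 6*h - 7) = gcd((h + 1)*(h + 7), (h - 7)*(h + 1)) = h + 1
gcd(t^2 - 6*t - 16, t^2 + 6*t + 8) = t + 2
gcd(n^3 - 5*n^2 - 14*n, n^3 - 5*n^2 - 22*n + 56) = n - 7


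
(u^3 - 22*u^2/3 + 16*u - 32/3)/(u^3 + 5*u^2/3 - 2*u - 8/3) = (u^2 - 6*u + 8)/(u^2 + 3*u + 2)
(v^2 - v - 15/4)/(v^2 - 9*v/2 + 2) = (4*v^2 - 4*v - 15)/(2*(2*v^2 - 9*v + 4))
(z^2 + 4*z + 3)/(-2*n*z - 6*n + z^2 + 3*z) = (z + 1)/(-2*n + z)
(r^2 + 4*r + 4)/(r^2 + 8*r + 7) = (r^2 + 4*r + 4)/(r^2 + 8*r + 7)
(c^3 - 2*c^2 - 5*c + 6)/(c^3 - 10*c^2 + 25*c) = (c^3 - 2*c^2 - 5*c + 6)/(c*(c^2 - 10*c + 25))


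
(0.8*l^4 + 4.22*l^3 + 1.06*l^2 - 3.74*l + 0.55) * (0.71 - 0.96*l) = -0.768*l^5 - 3.4832*l^4 + 1.9786*l^3 + 4.343*l^2 - 3.1834*l + 0.3905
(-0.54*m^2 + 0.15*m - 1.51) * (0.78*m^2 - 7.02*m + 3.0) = -0.4212*m^4 + 3.9078*m^3 - 3.8508*m^2 + 11.0502*m - 4.53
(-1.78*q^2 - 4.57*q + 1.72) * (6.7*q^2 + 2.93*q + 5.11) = -11.926*q^4 - 35.8344*q^3 - 10.9619*q^2 - 18.3131*q + 8.7892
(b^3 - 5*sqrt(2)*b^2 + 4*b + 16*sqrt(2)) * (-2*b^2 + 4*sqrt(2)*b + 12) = -2*b^5 + 14*sqrt(2)*b^4 - 36*b^3 - 76*sqrt(2)*b^2 + 176*b + 192*sqrt(2)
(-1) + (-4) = -5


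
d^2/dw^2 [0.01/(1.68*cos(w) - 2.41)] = (0.028224*sin(w)^2 - 0.040488*cos(w) + 0.028224)/(1.68*cos(w) - 2.41)^3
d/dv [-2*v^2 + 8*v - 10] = 8 - 4*v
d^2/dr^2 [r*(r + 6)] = 2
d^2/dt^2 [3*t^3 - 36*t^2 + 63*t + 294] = 18*t - 72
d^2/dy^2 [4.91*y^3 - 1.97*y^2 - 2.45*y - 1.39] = 29.46*y - 3.94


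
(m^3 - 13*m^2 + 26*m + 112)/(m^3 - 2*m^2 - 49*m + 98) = (m^2 - 6*m - 16)/(m^2 + 5*m - 14)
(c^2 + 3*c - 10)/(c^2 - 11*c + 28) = (c^2 + 3*c - 10)/(c^2 - 11*c + 28)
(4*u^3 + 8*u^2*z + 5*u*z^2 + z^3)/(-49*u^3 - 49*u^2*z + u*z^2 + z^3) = (4*u^2 + 4*u*z + z^2)/(-49*u^2 + z^2)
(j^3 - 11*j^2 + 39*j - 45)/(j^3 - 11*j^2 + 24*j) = (j^2 - 8*j + 15)/(j*(j - 8))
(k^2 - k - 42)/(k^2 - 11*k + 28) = (k + 6)/(k - 4)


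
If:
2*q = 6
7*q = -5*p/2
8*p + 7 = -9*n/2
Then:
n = 602/45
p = -42/5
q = 3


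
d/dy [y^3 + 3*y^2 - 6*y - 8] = 3*y^2 + 6*y - 6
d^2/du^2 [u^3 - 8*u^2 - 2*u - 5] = 6*u - 16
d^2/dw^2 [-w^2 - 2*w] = -2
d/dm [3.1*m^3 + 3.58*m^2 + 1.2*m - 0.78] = 9.3*m^2 + 7.16*m + 1.2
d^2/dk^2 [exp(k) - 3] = exp(k)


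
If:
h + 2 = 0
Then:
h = -2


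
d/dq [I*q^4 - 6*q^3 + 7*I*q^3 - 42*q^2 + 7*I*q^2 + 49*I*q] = 4*I*q^3 + q^2*(-18 + 21*I) + 14*q*(-6 + I) + 49*I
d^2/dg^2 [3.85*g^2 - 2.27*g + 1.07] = 7.70000000000000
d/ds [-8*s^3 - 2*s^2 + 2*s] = -24*s^2 - 4*s + 2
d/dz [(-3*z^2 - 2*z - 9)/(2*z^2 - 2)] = (z^2 + 12*z + 1)/(z^4 - 2*z^2 + 1)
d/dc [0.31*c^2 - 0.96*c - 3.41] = 0.62*c - 0.96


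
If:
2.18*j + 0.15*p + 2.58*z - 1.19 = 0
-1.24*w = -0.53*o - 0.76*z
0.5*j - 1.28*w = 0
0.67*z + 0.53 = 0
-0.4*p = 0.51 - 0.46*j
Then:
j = 1.45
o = 2.46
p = 0.40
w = 0.57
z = -0.79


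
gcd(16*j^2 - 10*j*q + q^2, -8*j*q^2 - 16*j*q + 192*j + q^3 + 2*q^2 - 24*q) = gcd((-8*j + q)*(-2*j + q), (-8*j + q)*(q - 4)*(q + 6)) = -8*j + q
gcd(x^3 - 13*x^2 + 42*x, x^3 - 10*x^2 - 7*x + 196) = x - 7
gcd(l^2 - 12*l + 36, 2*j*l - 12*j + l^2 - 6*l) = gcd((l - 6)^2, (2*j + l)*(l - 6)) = l - 6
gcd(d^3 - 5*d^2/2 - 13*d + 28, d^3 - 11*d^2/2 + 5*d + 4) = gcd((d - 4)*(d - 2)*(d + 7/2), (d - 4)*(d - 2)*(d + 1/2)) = d^2 - 6*d + 8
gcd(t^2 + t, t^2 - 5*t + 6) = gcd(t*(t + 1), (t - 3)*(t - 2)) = 1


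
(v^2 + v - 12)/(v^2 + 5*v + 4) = (v - 3)/(v + 1)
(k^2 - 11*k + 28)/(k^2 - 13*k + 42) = (k - 4)/(k - 6)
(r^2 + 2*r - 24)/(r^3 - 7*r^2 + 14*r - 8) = (r + 6)/(r^2 - 3*r + 2)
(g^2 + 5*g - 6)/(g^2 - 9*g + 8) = (g + 6)/(g - 8)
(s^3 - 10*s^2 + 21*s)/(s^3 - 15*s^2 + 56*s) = (s - 3)/(s - 8)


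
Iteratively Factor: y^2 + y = (y + 1)*(y)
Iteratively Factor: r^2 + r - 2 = (r - 1)*(r + 2)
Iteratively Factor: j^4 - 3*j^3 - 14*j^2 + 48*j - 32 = (j - 2)*(j^3 - j^2 - 16*j + 16) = (j - 2)*(j + 4)*(j^2 - 5*j + 4) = (j - 2)*(j - 1)*(j + 4)*(j - 4)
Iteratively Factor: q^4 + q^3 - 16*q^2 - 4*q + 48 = (q - 2)*(q^3 + 3*q^2 - 10*q - 24) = (q - 2)*(q + 4)*(q^2 - q - 6) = (q - 2)*(q + 2)*(q + 4)*(q - 3)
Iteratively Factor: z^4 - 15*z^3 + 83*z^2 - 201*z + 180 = (z - 3)*(z^3 - 12*z^2 + 47*z - 60) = (z - 3)^2*(z^2 - 9*z + 20) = (z - 5)*(z - 3)^2*(z - 4)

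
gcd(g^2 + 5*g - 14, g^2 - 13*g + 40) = 1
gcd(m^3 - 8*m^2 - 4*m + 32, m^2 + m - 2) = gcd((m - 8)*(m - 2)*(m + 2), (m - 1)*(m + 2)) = m + 2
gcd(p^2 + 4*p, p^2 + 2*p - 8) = p + 4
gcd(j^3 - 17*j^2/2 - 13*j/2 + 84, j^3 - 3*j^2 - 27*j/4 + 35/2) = j - 7/2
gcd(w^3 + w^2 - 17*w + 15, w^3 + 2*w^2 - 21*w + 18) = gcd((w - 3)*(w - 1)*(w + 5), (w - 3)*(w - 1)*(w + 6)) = w^2 - 4*w + 3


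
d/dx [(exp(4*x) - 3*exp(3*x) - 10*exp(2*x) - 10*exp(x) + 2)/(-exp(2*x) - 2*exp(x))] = (-2*exp(5*x) - 3*exp(4*x) + 12*exp(3*x) + 10*exp(2*x) + 4*exp(x) + 4)*exp(-x)/(exp(2*x) + 4*exp(x) + 4)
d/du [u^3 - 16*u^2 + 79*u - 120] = 3*u^2 - 32*u + 79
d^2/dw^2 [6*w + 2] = 0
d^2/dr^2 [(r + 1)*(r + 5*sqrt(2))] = 2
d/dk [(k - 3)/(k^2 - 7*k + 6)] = (k^2 - 7*k - (k - 3)*(2*k - 7) + 6)/(k^2 - 7*k + 6)^2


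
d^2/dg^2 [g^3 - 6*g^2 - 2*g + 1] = 6*g - 12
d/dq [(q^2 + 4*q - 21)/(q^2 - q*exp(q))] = (2*q*(q + 2)*(q - exp(q)) + (q^2 + 4*q - 21)*(q*exp(q) - 2*q + exp(q)))/(q^2*(q - exp(q))^2)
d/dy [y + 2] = 1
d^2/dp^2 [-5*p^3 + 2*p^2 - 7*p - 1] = 4 - 30*p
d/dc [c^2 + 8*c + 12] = 2*c + 8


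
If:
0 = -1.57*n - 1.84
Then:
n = -1.17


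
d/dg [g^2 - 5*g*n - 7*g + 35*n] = 2*g - 5*n - 7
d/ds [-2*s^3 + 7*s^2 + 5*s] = -6*s^2 + 14*s + 5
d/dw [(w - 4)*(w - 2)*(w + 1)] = 3*w^2 - 10*w + 2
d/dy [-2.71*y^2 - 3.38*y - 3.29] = -5.42*y - 3.38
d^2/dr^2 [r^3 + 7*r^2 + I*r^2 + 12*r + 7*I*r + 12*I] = 6*r + 14 + 2*I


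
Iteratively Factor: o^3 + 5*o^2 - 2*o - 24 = (o + 4)*(o^2 + o - 6) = (o - 2)*(o + 4)*(o + 3)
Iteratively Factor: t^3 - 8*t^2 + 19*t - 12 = (t - 1)*(t^2 - 7*t + 12) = (t - 3)*(t - 1)*(t - 4)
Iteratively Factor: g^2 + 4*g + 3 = (g + 1)*(g + 3)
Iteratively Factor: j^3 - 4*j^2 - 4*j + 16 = (j + 2)*(j^2 - 6*j + 8) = (j - 4)*(j + 2)*(j - 2)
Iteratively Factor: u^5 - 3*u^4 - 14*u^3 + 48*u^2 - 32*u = (u + 4)*(u^4 - 7*u^3 + 14*u^2 - 8*u) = (u - 2)*(u + 4)*(u^3 - 5*u^2 + 4*u) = u*(u - 2)*(u + 4)*(u^2 - 5*u + 4) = u*(u - 2)*(u - 1)*(u + 4)*(u - 4)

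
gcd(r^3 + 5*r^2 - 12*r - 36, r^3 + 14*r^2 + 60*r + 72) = r^2 + 8*r + 12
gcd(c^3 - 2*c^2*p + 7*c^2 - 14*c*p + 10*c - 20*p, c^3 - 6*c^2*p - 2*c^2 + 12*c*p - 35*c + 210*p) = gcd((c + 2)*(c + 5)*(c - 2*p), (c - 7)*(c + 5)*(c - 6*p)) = c + 5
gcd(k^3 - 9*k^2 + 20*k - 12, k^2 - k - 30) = k - 6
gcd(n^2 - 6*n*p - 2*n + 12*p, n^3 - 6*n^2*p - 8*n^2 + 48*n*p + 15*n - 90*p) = -n + 6*p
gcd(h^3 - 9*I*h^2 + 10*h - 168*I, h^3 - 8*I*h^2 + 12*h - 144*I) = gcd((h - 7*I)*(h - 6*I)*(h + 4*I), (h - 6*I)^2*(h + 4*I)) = h^2 - 2*I*h + 24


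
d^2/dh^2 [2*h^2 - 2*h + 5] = 4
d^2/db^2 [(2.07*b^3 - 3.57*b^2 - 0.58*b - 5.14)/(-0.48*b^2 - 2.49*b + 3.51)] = (-8.88178419700125e-16*b^5 - 3.5527136788005e-15*b^4 - 40.90995*b^3 + 151.74351*b^2 - 110.29257*b + 179.16057)/(0.110592*b^6 + 1.721088*b^5 + 6.502032*b^4 - 9.73266299999999*b^3 - 47.546109*b^2 + 92.031147*b - 43.243551)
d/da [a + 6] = 1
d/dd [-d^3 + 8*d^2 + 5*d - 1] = -3*d^2 + 16*d + 5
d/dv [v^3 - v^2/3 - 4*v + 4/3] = 3*v^2 - 2*v/3 - 4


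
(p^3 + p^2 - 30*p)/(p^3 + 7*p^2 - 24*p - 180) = p/(p + 6)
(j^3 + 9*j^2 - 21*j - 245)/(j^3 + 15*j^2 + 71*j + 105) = (j^2 + 2*j - 35)/(j^2 + 8*j + 15)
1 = 1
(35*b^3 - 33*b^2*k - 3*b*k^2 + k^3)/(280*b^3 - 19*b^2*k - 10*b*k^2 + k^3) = (b - k)/(8*b - k)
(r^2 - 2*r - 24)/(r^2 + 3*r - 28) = (r^2 - 2*r - 24)/(r^2 + 3*r - 28)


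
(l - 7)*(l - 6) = l^2 - 13*l + 42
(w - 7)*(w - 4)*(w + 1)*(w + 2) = w^4 - 8*w^3 - 3*w^2 + 62*w + 56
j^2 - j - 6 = (j - 3)*(j + 2)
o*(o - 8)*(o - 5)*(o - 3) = o^4 - 16*o^3 + 79*o^2 - 120*o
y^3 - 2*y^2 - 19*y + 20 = (y - 5)*(y - 1)*(y + 4)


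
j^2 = j^2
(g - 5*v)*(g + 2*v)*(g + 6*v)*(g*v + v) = g^4*v + 3*g^3*v^2 + g^3*v - 28*g^2*v^3 + 3*g^2*v^2 - 60*g*v^4 - 28*g*v^3 - 60*v^4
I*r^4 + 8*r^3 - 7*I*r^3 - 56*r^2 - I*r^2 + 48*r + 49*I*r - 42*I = (r - 6)*(r - 1)*(r - 7*I)*(I*r + 1)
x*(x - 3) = x^2 - 3*x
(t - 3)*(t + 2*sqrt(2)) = t^2 - 3*t + 2*sqrt(2)*t - 6*sqrt(2)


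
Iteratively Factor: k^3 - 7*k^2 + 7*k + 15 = (k - 3)*(k^2 - 4*k - 5) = (k - 3)*(k + 1)*(k - 5)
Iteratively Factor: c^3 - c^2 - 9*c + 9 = (c + 3)*(c^2 - 4*c + 3) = (c - 1)*(c + 3)*(c - 3)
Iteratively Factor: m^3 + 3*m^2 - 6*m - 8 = (m - 2)*(m^2 + 5*m + 4) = (m - 2)*(m + 4)*(m + 1)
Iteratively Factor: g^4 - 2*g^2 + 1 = (g + 1)*(g^3 - g^2 - g + 1) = (g - 1)*(g + 1)*(g^2 - 1) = (g - 1)*(g + 1)^2*(g - 1)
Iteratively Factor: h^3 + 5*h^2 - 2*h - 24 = (h + 4)*(h^2 + h - 6) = (h - 2)*(h + 4)*(h + 3)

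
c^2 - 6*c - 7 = (c - 7)*(c + 1)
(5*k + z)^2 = 25*k^2 + 10*k*z + z^2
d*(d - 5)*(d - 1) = d^3 - 6*d^2 + 5*d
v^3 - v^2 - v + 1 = (v - 1)^2*(v + 1)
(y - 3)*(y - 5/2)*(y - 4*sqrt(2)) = y^3 - 4*sqrt(2)*y^2 - 11*y^2/2 + 15*y/2 + 22*sqrt(2)*y - 30*sqrt(2)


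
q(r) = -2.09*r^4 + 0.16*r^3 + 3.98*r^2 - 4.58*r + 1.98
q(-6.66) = -3950.15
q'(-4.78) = 881.38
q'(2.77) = -156.53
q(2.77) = -99.81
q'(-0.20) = -6.09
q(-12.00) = -42984.66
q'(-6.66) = 2433.31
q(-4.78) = -993.75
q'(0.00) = -4.58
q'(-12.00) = 14415.10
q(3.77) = -372.34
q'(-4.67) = 820.16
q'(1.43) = -16.66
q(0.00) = 1.98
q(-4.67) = -900.19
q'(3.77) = -415.70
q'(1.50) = -19.78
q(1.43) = -4.70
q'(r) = -8.36*r^3 + 0.48*r^2 + 7.96*r - 4.58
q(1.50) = -5.98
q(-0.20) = 3.05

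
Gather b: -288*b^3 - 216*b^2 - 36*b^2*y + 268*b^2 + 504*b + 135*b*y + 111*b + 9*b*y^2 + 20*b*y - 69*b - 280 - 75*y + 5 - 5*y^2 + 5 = -288*b^3 + b^2*(52 - 36*y) + b*(9*y^2 + 155*y + 546) - 5*y^2 - 75*y - 270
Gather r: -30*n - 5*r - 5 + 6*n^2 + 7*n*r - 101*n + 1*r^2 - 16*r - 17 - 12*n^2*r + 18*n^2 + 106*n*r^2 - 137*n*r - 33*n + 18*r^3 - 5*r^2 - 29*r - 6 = 24*n^2 - 164*n + 18*r^3 + r^2*(106*n - 4) + r*(-12*n^2 - 130*n - 50) - 28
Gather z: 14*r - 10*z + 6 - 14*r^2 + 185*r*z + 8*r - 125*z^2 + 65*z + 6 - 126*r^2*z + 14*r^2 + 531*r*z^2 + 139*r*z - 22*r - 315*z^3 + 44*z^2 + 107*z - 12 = -315*z^3 + z^2*(531*r - 81) + z*(-126*r^2 + 324*r + 162)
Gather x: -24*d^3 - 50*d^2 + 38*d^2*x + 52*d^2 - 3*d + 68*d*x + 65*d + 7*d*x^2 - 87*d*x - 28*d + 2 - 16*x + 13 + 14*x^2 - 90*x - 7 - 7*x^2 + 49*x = -24*d^3 + 2*d^2 + 34*d + x^2*(7*d + 7) + x*(38*d^2 - 19*d - 57) + 8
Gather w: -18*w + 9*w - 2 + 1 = -9*w - 1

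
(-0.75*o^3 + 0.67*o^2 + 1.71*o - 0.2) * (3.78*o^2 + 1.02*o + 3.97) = -2.835*o^5 + 1.7676*o^4 + 4.1697*o^3 + 3.6481*o^2 + 6.5847*o - 0.794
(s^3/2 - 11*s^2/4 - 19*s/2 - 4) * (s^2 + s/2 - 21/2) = s^5/2 - 5*s^4/2 - 129*s^3/8 + 161*s^2/8 + 391*s/4 + 42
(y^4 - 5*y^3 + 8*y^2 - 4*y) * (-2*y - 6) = -2*y^5 + 4*y^4 + 14*y^3 - 40*y^2 + 24*y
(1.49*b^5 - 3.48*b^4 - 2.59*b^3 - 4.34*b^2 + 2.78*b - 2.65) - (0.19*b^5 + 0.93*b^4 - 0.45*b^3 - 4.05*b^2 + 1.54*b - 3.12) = 1.3*b^5 - 4.41*b^4 - 2.14*b^3 - 0.29*b^2 + 1.24*b + 0.47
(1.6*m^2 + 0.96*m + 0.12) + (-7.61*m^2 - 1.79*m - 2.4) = -6.01*m^2 - 0.83*m - 2.28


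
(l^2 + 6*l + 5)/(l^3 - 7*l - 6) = (l + 5)/(l^2 - l - 6)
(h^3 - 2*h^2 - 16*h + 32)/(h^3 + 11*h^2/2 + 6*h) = 2*(h^2 - 6*h + 8)/(h*(2*h + 3))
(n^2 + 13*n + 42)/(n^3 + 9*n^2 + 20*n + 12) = (n + 7)/(n^2 + 3*n + 2)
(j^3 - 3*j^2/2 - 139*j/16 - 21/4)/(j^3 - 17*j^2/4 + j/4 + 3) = (j + 7/4)/(j - 1)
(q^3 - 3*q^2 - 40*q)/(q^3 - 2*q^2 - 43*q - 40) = q/(q + 1)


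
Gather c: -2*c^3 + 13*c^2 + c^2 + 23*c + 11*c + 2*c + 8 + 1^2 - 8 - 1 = -2*c^3 + 14*c^2 + 36*c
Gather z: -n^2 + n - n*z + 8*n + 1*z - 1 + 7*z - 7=-n^2 + 9*n + z*(8 - n) - 8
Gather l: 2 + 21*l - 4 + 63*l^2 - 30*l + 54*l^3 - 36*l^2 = 54*l^3 + 27*l^2 - 9*l - 2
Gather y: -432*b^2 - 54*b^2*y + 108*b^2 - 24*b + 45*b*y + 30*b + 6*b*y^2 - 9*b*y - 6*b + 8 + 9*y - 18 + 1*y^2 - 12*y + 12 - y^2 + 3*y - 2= -324*b^2 + 6*b*y^2 + y*(-54*b^2 + 36*b)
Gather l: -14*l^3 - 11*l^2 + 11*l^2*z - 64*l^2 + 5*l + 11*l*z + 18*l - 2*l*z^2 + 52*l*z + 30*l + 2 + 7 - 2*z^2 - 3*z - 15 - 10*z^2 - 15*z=-14*l^3 + l^2*(11*z - 75) + l*(-2*z^2 + 63*z + 53) - 12*z^2 - 18*z - 6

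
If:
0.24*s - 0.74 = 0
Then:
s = 3.08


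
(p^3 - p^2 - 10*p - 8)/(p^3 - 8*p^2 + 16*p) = (p^2 + 3*p + 2)/(p*(p - 4))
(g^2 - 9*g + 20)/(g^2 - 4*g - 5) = (g - 4)/(g + 1)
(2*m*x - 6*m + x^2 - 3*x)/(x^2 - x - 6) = (2*m + x)/(x + 2)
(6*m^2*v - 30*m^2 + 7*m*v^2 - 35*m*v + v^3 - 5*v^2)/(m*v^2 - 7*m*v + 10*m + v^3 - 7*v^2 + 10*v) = (6*m + v)/(v - 2)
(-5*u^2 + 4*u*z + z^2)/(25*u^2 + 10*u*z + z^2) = (-u + z)/(5*u + z)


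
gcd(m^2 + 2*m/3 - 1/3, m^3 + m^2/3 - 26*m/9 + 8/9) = m - 1/3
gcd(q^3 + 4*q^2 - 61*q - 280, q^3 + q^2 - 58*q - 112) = q^2 - q - 56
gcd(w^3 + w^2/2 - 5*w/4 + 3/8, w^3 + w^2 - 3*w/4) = w^2 + w - 3/4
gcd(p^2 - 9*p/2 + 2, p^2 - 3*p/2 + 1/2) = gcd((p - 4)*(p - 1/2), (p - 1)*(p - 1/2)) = p - 1/2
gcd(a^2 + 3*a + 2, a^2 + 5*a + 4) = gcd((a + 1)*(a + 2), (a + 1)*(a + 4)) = a + 1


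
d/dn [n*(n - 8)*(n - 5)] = 3*n^2 - 26*n + 40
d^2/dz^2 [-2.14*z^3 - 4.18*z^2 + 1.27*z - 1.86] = -12.84*z - 8.36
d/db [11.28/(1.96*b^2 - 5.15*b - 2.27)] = (58.092 - 44.2176*b)/(-1.96*b^2 + 5.15*b + 2.27)^2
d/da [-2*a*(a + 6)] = -4*a - 12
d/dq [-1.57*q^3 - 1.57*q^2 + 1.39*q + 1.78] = -4.71*q^2 - 3.14*q + 1.39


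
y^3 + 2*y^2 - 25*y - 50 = (y - 5)*(y + 2)*(y + 5)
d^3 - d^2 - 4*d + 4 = (d - 2)*(d - 1)*(d + 2)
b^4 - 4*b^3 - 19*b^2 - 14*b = b*(b - 7)*(b + 1)*(b + 2)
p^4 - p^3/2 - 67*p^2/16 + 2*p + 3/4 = (p - 2)*(p - 3/4)*(p + 1/4)*(p + 2)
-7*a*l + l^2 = l*(-7*a + l)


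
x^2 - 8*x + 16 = (x - 4)^2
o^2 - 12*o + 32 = (o - 8)*(o - 4)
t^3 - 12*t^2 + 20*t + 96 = (t - 8)*(t - 6)*(t + 2)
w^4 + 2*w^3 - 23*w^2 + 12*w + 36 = (w - 3)*(w - 2)*(w + 1)*(w + 6)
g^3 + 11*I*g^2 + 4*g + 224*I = (g - 4*I)*(g + 7*I)*(g + 8*I)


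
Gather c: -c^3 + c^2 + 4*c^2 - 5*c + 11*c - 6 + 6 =-c^3 + 5*c^2 + 6*c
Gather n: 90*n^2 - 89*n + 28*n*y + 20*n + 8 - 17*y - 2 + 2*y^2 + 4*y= 90*n^2 + n*(28*y - 69) + 2*y^2 - 13*y + 6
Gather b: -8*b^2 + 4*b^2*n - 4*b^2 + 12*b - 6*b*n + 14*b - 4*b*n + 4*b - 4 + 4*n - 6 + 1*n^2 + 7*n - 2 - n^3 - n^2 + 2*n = b^2*(4*n - 12) + b*(30 - 10*n) - n^3 + 13*n - 12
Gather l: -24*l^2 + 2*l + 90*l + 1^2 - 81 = -24*l^2 + 92*l - 80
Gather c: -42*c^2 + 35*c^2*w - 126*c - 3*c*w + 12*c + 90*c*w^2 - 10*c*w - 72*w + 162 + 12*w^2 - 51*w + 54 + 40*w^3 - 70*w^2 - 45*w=c^2*(35*w - 42) + c*(90*w^2 - 13*w - 114) + 40*w^3 - 58*w^2 - 168*w + 216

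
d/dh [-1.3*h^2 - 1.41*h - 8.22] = -2.6*h - 1.41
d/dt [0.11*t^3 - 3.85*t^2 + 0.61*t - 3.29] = 0.33*t^2 - 7.7*t + 0.61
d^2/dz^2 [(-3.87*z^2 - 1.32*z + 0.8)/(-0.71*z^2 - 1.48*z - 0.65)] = (1.77635683940025e-15*z^4 - 6.80236799999999*z^3 - 13.13571*z^2 - 8.69892*z - 2.03577)/(0.357911*z^6 + 2.238204*z^5 + 5.648547*z^4 + 7.339912*z^3 + 5.171205*z^2 + 1.8759*z + 0.274625)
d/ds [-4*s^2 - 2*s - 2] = -8*s - 2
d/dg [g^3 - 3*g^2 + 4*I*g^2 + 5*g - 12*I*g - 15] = 3*g^2 + g*(-6 + 8*I) + 5 - 12*I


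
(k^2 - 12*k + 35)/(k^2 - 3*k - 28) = (k - 5)/(k + 4)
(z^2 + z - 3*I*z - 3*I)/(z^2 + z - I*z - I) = (z - 3*I)/(z - I)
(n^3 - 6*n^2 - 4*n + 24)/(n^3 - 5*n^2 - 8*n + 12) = (n - 2)/(n - 1)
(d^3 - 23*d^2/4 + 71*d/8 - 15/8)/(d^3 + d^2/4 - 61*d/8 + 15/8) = (d - 3)/(d + 3)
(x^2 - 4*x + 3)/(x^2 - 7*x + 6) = (x - 3)/(x - 6)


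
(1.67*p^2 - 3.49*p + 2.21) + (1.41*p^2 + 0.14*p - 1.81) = 3.08*p^2 - 3.35*p + 0.4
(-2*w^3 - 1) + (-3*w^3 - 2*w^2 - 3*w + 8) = -5*w^3 - 2*w^2 - 3*w + 7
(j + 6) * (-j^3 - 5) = -j^4 - 6*j^3 - 5*j - 30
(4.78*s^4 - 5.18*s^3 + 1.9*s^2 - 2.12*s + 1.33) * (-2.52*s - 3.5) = -12.0456*s^5 - 3.6764*s^4 + 13.342*s^3 - 1.3076*s^2 + 4.0684*s - 4.655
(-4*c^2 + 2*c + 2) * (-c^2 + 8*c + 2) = 4*c^4 - 34*c^3 + 6*c^2 + 20*c + 4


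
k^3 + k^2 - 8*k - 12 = (k - 3)*(k + 2)^2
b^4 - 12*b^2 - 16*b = b*(b - 4)*(b + 2)^2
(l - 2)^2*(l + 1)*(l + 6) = l^4 + 3*l^3 - 18*l^2 + 4*l + 24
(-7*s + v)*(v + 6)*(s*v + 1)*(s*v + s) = -7*s^3*v^3 - 49*s^3*v^2 - 42*s^3*v + s^2*v^4 + 7*s^2*v^3 - s^2*v^2 - 49*s^2*v - 42*s^2 + s*v^3 + 7*s*v^2 + 6*s*v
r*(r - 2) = r^2 - 2*r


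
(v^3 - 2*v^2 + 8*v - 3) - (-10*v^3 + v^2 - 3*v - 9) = 11*v^3 - 3*v^2 + 11*v + 6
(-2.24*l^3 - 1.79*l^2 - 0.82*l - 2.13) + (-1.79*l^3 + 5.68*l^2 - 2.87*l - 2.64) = -4.03*l^3 + 3.89*l^2 - 3.69*l - 4.77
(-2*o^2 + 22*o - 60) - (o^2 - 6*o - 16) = -3*o^2 + 28*o - 44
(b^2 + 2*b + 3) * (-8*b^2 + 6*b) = -8*b^4 - 10*b^3 - 12*b^2 + 18*b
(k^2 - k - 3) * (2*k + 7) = 2*k^3 + 5*k^2 - 13*k - 21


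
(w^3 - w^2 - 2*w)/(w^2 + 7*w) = (w^2 - w - 2)/(w + 7)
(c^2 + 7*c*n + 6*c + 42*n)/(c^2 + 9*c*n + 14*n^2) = (c + 6)/(c + 2*n)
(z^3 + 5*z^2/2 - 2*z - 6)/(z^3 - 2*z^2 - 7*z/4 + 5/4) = 2*(2*z^3 + 5*z^2 - 4*z - 12)/(4*z^3 - 8*z^2 - 7*z + 5)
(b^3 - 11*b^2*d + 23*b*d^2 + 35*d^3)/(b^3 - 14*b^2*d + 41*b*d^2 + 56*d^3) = (b - 5*d)/(b - 8*d)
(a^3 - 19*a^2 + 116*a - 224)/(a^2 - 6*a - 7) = (a^2 - 12*a + 32)/(a + 1)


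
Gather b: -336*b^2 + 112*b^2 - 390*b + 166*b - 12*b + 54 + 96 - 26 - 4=-224*b^2 - 236*b + 120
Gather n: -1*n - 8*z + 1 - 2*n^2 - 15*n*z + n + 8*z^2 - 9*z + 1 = -2*n^2 - 15*n*z + 8*z^2 - 17*z + 2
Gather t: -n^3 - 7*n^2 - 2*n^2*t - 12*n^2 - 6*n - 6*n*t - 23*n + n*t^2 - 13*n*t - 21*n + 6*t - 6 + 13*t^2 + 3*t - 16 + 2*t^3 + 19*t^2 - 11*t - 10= -n^3 - 19*n^2 - 50*n + 2*t^3 + t^2*(n + 32) + t*(-2*n^2 - 19*n - 2) - 32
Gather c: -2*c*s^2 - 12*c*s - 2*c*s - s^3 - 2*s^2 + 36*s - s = c*(-2*s^2 - 14*s) - s^3 - 2*s^2 + 35*s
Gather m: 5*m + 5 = 5*m + 5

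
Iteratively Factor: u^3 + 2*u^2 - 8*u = (u)*(u^2 + 2*u - 8) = u*(u - 2)*(u + 4)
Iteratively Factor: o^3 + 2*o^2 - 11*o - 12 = (o + 1)*(o^2 + o - 12) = (o + 1)*(o + 4)*(o - 3)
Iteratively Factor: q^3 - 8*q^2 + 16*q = (q - 4)*(q^2 - 4*q) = (q - 4)^2*(q)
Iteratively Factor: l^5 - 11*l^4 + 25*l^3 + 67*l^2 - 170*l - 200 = (l + 2)*(l^4 - 13*l^3 + 51*l^2 - 35*l - 100) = (l + 1)*(l + 2)*(l^3 - 14*l^2 + 65*l - 100) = (l - 4)*(l + 1)*(l + 2)*(l^2 - 10*l + 25) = (l - 5)*(l - 4)*(l + 1)*(l + 2)*(l - 5)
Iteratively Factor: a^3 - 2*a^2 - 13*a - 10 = (a + 1)*(a^2 - 3*a - 10) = (a + 1)*(a + 2)*(a - 5)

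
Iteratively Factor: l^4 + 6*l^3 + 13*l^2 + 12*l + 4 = (l + 1)*(l^3 + 5*l^2 + 8*l + 4) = (l + 1)*(l + 2)*(l^2 + 3*l + 2) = (l + 1)^2*(l + 2)*(l + 2)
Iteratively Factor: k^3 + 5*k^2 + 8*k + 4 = (k + 2)*(k^2 + 3*k + 2) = (k + 2)^2*(k + 1)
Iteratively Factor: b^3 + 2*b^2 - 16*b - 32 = (b + 2)*(b^2 - 16) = (b + 2)*(b + 4)*(b - 4)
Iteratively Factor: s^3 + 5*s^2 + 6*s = (s + 3)*(s^2 + 2*s) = s*(s + 3)*(s + 2)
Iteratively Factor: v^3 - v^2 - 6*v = (v - 3)*(v^2 + 2*v) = (v - 3)*(v + 2)*(v)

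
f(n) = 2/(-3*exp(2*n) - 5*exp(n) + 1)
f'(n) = 2*(6*exp(2*n) + 5*exp(n))/(-3*exp(2*n) - 5*exp(n) + 1)^2 = (12*exp(n) + 10)*exp(n)/(3*exp(2*n) + 5*exp(n) - 1)^2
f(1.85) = -0.01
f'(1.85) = 0.02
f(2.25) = -0.01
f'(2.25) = 0.01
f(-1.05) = -1.79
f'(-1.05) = 3.98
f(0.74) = -0.09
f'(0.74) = 0.14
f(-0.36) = -0.51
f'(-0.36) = 0.82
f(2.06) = -0.01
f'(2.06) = 0.02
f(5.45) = -0.00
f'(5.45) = 0.00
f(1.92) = -0.01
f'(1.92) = 0.02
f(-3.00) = 2.69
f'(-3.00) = 0.95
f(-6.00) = 2.03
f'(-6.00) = 0.03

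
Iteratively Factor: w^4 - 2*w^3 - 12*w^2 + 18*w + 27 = (w + 3)*(w^3 - 5*w^2 + 3*w + 9) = (w - 3)*(w + 3)*(w^2 - 2*w - 3) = (w - 3)*(w + 1)*(w + 3)*(w - 3)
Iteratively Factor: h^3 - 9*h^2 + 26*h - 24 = (h - 4)*(h^2 - 5*h + 6) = (h - 4)*(h - 3)*(h - 2)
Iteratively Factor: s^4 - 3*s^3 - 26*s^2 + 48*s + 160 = (s + 4)*(s^3 - 7*s^2 + 2*s + 40) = (s - 5)*(s + 4)*(s^2 - 2*s - 8) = (s - 5)*(s + 2)*(s + 4)*(s - 4)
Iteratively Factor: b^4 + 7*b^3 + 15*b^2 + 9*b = (b + 3)*(b^3 + 4*b^2 + 3*b) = b*(b + 3)*(b^2 + 4*b + 3) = b*(b + 3)^2*(b + 1)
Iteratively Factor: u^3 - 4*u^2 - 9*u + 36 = (u - 3)*(u^2 - u - 12) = (u - 3)*(u + 3)*(u - 4)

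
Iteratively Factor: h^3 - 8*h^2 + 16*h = (h)*(h^2 - 8*h + 16) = h*(h - 4)*(h - 4)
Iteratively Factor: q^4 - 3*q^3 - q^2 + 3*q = (q - 3)*(q^3 - q) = q*(q - 3)*(q^2 - 1) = q*(q - 3)*(q + 1)*(q - 1)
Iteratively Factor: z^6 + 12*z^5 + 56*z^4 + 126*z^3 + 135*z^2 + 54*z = (z + 1)*(z^5 + 11*z^4 + 45*z^3 + 81*z^2 + 54*z) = z*(z + 1)*(z^4 + 11*z^3 + 45*z^2 + 81*z + 54) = z*(z + 1)*(z + 3)*(z^3 + 8*z^2 + 21*z + 18) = z*(z + 1)*(z + 3)^2*(z^2 + 5*z + 6) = z*(z + 1)*(z + 3)^3*(z + 2)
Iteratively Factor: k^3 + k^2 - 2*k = (k + 2)*(k^2 - k) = (k - 1)*(k + 2)*(k)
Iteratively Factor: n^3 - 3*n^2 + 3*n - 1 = (n - 1)*(n^2 - 2*n + 1) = (n - 1)^2*(n - 1)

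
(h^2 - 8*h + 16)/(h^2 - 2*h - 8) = (h - 4)/(h + 2)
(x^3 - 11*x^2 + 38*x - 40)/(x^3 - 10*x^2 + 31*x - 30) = (x - 4)/(x - 3)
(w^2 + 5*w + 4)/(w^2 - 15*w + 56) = (w^2 + 5*w + 4)/(w^2 - 15*w + 56)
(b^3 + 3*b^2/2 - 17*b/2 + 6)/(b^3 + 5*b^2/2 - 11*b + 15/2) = (b + 4)/(b + 5)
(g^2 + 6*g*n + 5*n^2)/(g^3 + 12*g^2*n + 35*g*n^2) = (g + n)/(g*(g + 7*n))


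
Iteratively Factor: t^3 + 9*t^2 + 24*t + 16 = (t + 4)*(t^2 + 5*t + 4) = (t + 1)*(t + 4)*(t + 4)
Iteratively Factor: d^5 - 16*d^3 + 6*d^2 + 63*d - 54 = (d - 3)*(d^4 + 3*d^3 - 7*d^2 - 15*d + 18) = (d - 3)*(d + 3)*(d^3 - 7*d + 6) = (d - 3)*(d + 3)^2*(d^2 - 3*d + 2) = (d - 3)*(d - 2)*(d + 3)^2*(d - 1)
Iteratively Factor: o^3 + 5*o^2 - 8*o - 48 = (o + 4)*(o^2 + o - 12) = (o - 3)*(o + 4)*(o + 4)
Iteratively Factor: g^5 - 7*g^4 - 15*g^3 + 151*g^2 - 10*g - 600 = (g - 3)*(g^4 - 4*g^3 - 27*g^2 + 70*g + 200) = (g - 3)*(g + 2)*(g^3 - 6*g^2 - 15*g + 100) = (g - 3)*(g + 2)*(g + 4)*(g^2 - 10*g + 25) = (g - 5)*(g - 3)*(g + 2)*(g + 4)*(g - 5)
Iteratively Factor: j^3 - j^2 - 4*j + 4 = (j - 1)*(j^2 - 4) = (j - 2)*(j - 1)*(j + 2)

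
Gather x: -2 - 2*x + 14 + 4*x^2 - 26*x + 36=4*x^2 - 28*x + 48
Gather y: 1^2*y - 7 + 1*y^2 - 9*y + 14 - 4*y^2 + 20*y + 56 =-3*y^2 + 12*y + 63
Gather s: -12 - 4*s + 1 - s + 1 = -5*s - 10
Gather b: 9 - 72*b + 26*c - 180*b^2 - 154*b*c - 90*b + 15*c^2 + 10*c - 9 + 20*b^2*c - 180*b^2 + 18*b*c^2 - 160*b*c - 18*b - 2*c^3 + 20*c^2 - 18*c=b^2*(20*c - 360) + b*(18*c^2 - 314*c - 180) - 2*c^3 + 35*c^2 + 18*c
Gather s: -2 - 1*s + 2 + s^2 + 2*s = s^2 + s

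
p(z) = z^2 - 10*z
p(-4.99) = 74.80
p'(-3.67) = -17.34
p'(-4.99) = -19.98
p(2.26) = -17.49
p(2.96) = -20.84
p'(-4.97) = -19.94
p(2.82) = -20.25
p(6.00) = -24.00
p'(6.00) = 2.00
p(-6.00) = 96.00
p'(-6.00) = -22.00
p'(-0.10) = -10.20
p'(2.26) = -5.48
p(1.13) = -10.02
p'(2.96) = -4.08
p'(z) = 2*z - 10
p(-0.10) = 1.01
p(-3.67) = 50.17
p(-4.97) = 74.40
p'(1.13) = -7.74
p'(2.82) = -4.36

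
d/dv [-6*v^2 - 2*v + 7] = -12*v - 2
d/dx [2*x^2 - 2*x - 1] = 4*x - 2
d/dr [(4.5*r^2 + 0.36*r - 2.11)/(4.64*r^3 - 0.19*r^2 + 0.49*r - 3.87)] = (-20.88*r^4 - 3.3408*r^3 + 31.6446*r^2 - 35.6318*r - 0.3593)/(21.5296*r^6 - 1.7632*r^5 + 4.5833*r^4 - 36.0998*r^3 + 1.7107*r^2 - 3.7926*r + 14.9769)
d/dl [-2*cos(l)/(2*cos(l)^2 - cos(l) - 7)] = 2*(2*sin(l)^2 - 9)*sin(l)/(cos(l) - cos(2*l) + 6)^2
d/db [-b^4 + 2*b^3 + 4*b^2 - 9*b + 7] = -4*b^3 + 6*b^2 + 8*b - 9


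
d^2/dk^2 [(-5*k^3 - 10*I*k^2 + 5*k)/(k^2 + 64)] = 10*(65*k^3 + 384*I*k^2 - 12480*k - 8192*I)/(k^6 + 192*k^4 + 12288*k^2 + 262144)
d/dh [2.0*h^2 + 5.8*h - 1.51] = 4.0*h + 5.8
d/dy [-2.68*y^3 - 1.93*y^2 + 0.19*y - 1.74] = -8.04*y^2 - 3.86*y + 0.19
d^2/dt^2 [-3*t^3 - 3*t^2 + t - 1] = -18*t - 6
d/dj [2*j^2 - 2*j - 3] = 4*j - 2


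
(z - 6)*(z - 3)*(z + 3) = z^3 - 6*z^2 - 9*z + 54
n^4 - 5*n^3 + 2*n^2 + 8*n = n*(n - 4)*(n - 2)*(n + 1)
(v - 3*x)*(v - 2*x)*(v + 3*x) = v^3 - 2*v^2*x - 9*v*x^2 + 18*x^3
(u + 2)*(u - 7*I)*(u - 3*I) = u^3 + 2*u^2 - 10*I*u^2 - 21*u - 20*I*u - 42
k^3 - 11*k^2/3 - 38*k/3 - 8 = (k - 6)*(k + 1)*(k + 4/3)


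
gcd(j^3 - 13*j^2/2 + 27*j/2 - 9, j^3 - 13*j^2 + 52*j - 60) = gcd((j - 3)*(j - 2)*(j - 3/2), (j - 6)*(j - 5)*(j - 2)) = j - 2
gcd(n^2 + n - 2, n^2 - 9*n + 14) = 1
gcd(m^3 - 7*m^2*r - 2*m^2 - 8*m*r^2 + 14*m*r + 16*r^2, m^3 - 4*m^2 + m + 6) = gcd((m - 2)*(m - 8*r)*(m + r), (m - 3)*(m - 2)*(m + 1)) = m - 2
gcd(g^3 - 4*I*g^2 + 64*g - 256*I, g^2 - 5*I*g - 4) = g - 4*I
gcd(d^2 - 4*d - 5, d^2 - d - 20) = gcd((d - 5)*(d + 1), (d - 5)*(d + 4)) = d - 5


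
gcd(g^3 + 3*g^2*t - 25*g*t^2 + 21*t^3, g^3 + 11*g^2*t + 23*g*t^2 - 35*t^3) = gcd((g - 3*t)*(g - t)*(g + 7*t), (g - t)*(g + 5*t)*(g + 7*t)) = -g^2 - 6*g*t + 7*t^2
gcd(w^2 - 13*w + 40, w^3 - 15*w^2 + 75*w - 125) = w - 5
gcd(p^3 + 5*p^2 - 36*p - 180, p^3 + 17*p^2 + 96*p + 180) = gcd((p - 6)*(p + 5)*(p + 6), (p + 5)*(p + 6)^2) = p^2 + 11*p + 30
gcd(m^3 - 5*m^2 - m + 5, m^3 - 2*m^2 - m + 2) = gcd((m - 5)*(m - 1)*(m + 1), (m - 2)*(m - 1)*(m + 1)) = m^2 - 1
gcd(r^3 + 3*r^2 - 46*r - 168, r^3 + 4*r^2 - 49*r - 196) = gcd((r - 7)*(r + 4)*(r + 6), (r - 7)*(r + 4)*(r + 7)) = r^2 - 3*r - 28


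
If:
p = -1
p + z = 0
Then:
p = -1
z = 1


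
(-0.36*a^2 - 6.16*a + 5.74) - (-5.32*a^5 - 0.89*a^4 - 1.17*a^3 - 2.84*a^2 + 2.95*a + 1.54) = 5.32*a^5 + 0.89*a^4 + 1.17*a^3 + 2.48*a^2 - 9.11*a + 4.2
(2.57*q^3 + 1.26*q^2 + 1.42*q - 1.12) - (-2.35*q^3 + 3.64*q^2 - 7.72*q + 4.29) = 4.92*q^3 - 2.38*q^2 + 9.14*q - 5.41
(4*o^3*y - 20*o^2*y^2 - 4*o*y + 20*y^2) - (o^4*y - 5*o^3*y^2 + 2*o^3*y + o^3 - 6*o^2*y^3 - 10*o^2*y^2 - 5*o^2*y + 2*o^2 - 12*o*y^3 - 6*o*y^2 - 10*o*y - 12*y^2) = -o^4*y + 5*o^3*y^2 + 2*o^3*y - o^3 + 6*o^2*y^3 - 10*o^2*y^2 + 5*o^2*y - 2*o^2 + 12*o*y^3 + 6*o*y^2 + 6*o*y + 32*y^2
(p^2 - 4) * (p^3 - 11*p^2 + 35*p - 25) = p^5 - 11*p^4 + 31*p^3 + 19*p^2 - 140*p + 100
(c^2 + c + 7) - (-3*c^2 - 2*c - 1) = 4*c^2 + 3*c + 8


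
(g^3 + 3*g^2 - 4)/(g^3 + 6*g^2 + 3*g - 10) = (g + 2)/(g + 5)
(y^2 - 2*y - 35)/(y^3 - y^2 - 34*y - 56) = (y + 5)/(y^2 + 6*y + 8)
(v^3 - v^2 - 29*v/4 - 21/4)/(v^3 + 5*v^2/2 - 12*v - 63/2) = (2*v^2 + 5*v + 3)/(2*(v^2 + 6*v + 9))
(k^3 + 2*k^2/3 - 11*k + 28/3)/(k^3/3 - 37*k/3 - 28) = (3*k^2 - 10*k + 7)/(k^2 - 4*k - 21)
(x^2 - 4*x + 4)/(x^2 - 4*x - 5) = (-x^2 + 4*x - 4)/(-x^2 + 4*x + 5)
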